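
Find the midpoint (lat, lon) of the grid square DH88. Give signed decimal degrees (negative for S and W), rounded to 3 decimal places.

-11.500, -103.000

Field D=3, H=7: +3·20° lon, +7·10° lat → SW at lon -120°, lat -20°.
Square 8, 8: +8·2° lon, +8·1° lat → SW at lon -104°, lat -12°.
Cell spans 2° lon × 1° lat. Centre is SW corner plus half of each.
latitude -11.500, longitude -103.000.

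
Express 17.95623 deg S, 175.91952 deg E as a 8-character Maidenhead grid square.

RH72xb00

Offset from 180°W / 90°S: lon 355.91952°, lat 72.04377°.
Field: 355.91952/20 → 17 → R, 72.04377/10 → 7 → H; chars RH.
Square: 15.91952/2 → 7, 2.04377/1 → 2; chars 72.
Subsquare: 1.91952/0.0833333 → 23 → x, 0.04377/0.0416667 → 1 → b; chars xb.
Extended square: 0.00285/0.00833333 → 0, 0.00210/0.00416667 → 0; chars 00.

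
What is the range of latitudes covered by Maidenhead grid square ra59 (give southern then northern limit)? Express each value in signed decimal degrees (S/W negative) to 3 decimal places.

Field R=17, A=0: +17·20° lon, +0·10° lat → SW at lon 160°, lat -90°.
Square 5, 9: +5·2° lon, +9·1° lat → SW at lon 170°, lat -81°.
Cell spans 2° lon × 1° lat.
south -81.000, north -80.000.

-81.000, -80.000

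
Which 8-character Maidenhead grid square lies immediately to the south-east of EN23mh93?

EN23nh02

Longitude extended square 9; +1 → 10, wraps to 0, carry into subsquare.
Longitude subsquare m = 12; +1 → 13 = n.
Latitude extended square 3; −1 → 2.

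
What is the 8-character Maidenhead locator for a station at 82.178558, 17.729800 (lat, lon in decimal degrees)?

JR82ue72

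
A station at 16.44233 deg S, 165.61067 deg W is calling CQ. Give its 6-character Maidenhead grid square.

AH73en

Offset from 180°W / 90°S: lon 14.3893°, lat 73.5577°.
Field: 14.3893/20 → 0 → A, 73.5577/10 → 7 → H; chars AH.
Square: 14.3893/2 → 7, 3.5577/1 → 3; chars 73.
Subsquare: 0.3893/0.0833333 → 4 → e, 0.5577/0.0416667 → 13 → n; chars en.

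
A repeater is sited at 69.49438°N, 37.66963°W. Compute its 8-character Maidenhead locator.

Add 180° to longitude and 90° to latitude: 142.33037, 159.49438.
Field: lon ⌊142.33037/20⌋ = 7 → H; lat ⌊159.49438/10⌋ = 15 → P.
Square: lon ⌊2.33037/2⌋ = 1; lat ⌊9.49438/1⌋ = 9.
Subsquare: lon ⌊0.33037/0.0833333⌋ = 3 → d; lat ⌊0.49438/0.0416667⌋ = 11 → l.
Extended square: lon ⌊0.08037/0.00833333⌋ = 9; lat ⌊0.03605/0.00416667⌋ = 8.

HP19dl98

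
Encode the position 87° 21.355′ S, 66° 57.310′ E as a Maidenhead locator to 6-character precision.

Offset from 180°W / 90°S: lon 246.9552°, lat 2.6441°.
Field: lon ⌊246.9552/20⌋ = 12 → M; lat ⌊2.6441/10⌋ = 0 → A.
Square: lon ⌊6.9552/2⌋ = 3; lat ⌊2.6441/1⌋ = 2.
Subsquare: lon ⌊0.9552/0.0833333⌋ = 11 → l; lat ⌊0.6441/0.0416667⌋ = 15 → p.

MA32lp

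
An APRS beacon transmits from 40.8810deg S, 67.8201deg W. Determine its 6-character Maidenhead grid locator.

Shift to the Maidenhead origin (180°W, 90°S): lon 112.1799, lat 49.1190.
Field: 112.1799/20 → 5 → F, 49.1190/10 → 4 → E; chars FE.
Square: 12.1799/2 → 6, 9.1190/1 → 9; chars 69.
Subsquare: 0.1799/0.0833333 → 2 → c, 0.1190/0.0416667 → 2 → c; chars cc.

FE69cc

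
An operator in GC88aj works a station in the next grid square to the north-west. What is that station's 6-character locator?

Longitude subsquare a = 0; −1 → -1, wraps to 23 = x, carry into square.
Longitude square 8; −1 → 7.
Latitude subsquare j = 9; +1 → 10 = k.

GC78xk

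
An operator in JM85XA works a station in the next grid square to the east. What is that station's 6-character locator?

JM95aa

Longitude subsquare x = 23; +1 → 24, wraps to 0 = a, carry into square.
Longitude square 8; +1 → 9.
The latitude characters are unchanged.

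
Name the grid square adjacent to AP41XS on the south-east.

Longitude subsquare x = 23; +1 → 24, wraps to 0 = a, carry into square.
Longitude square 4; +1 → 5.
Latitude subsquare s = 18; −1 → 17 = r.

AP51ar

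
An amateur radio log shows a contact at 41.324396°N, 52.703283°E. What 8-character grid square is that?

LN61ih47

Add 180° to longitude and 90° to latitude: 232.70328, 131.32440.
Field (20°×10°, letters A–R): lon ⌊232.70328/20⌋ = 11 → L; lat ⌊131.32440/10⌋ = 13 → N.
Square (2°×1°, digits 0–9): lon ⌊12.70328/2⌋ = 6; lat ⌊1.32440/1⌋ = 1.
Subsquare (5′×2.5′, letters a–x): lon ⌊0.70328/0.0833333⌋ = 8 → i; lat ⌊0.32440/0.0416667⌋ = 7 → h.
Extended square (30″×15″, digits 0–9): lon ⌊0.03662/0.00833333⌋ = 4; lat ⌊0.03273/0.00416667⌋ = 7.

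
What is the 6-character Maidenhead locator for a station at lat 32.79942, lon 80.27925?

NM02dt

Add 180° to longitude and 90° to latitude: 260.2792, 122.7994.
Field: lon ⌊260.2792/20⌋ = 13 → N; lat ⌊122.7994/10⌋ = 12 → M.
Square: lon ⌊0.2792/2⌋ = 0; lat ⌊2.7994/1⌋ = 2.
Subsquare: lon ⌊0.2792/0.0833333⌋ = 3 → d; lat ⌊0.7994/0.0416667⌋ = 19 → t.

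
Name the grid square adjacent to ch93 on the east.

DH03

Longitude square 9; +1 → 10, wraps to 0, carry into field.
Longitude field C = 2; +1 → 3 = D.
The latitude characters are unchanged.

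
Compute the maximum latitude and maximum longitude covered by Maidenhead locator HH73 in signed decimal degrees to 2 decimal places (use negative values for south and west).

-16.00, -24.00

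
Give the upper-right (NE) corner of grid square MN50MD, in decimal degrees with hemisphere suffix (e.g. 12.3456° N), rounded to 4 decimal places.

40.1667° N, 71.0833° E

Field M=12, N=13: +12·20° lon, +13·10° lat → SW at lon 60°, lat 40°.
Square 5, 0: +5·2° lon, +0·1° lat → SW at lon 70°, lat 40°.
Subsquare m=12, d=3: +12·0.0833333° lon, +3·0.0416667° lat → SW at lon 71°, lat 40.125°.
Cell spans 0.0833333° lon × 0.0416667° lat. NE corner is SW corner plus one full cell.
latitude 40.1667° N, longitude 71.0833° E.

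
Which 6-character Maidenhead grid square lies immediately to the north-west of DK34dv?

DK34cw

Longitude subsquare d = 3; −1 → 2 = c.
Latitude subsquare v = 21; +1 → 22 = w.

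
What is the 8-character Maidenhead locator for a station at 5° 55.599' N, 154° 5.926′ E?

Shift to the Maidenhead origin (180°W, 90°S): lon 334.09877, lat 95.92665.
Field: lon ⌊334.09877/20⌋ = 16 → Q; lat ⌊95.92665/10⌋ = 9 → J.
Square: lon ⌊14.09877/2⌋ = 7; lat ⌊5.92665/1⌋ = 5.
Subsquare: lon ⌊0.09877/0.0833333⌋ = 1 → b; lat ⌊0.92665/0.0416667⌋ = 22 → w.
Extended square: lon ⌊0.01543/0.00833333⌋ = 1; lat ⌊0.00998/0.00416667⌋ = 2.

QJ75bw12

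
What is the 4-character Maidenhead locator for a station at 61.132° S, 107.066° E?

Offset from 180°W / 90°S: lon 287.07°, lat 28.87°.
Field (20°×10°, letters A–R): lon ⌊287.07/20⌋ = 14 → O; lat ⌊28.87/10⌋ = 2 → C.
Square (2°×1°, digits 0–9): lon ⌊7.07/2⌋ = 3; lat ⌊8.87/1⌋ = 8.

OC38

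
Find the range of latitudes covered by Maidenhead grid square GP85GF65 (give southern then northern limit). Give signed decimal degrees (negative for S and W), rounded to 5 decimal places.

65.22917, 65.23333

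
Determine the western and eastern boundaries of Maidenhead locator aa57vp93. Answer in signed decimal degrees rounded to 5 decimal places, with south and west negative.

Field A=0, A=0: +0·20° lon, +0·10° lat → SW at lon -180°, lat -90°.
Square 5, 7: +5·2° lon, +7·1° lat → SW at lon -170°, lat -83°.
Subsquare v=21, p=15: +21·0.0833333° lon, +15·0.0416667° lat → SW at lon -168.25°, lat -82.375°.
Extended square 9, 3: +9·0.00833333° lon, +3·0.00416667° lat → SW at lon -168.175°, lat -82.3625°.
Cell spans 0.00833333° lon × 0.00416667° lat.
west -168.17500, east -168.16667.

-168.17500, -168.16667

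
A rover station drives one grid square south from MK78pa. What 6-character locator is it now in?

MK77px

Latitude subsquare a = 0; −1 → -1, wraps to 23 = x, carry into square.
Latitude square 8; −1 → 7.
The longitude characters are unchanged.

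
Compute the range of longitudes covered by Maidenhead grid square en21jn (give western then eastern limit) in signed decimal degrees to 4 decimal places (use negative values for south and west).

-95.2500, -95.1667

Field E=4, N=13: +4·20° lon, +13·10° lat → SW at lon -100°, lat 40°.
Square 2, 1: +2·2° lon, +1·1° lat → SW at lon -96°, lat 41°.
Subsquare j=9, n=13: +9·0.0833333° lon, +13·0.0416667° lat → SW at lon -95.25°, lat 41.5417°.
Cell spans 0.0833333° lon × 0.0416667° lat.
west -95.2500, east -95.1667.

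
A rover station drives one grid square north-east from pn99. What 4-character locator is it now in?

QO00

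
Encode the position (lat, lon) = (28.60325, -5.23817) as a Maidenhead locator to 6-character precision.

IL78jo

Offset from 180°W / 90°S: lon 174.7618°, lat 118.6033°.
Field: lon ⌊174.7618/20⌋ = 8 → I; lat ⌊118.6033/10⌋ = 11 → L.
Square: lon ⌊14.7618/2⌋ = 7; lat ⌊8.6033/1⌋ = 8.
Subsquare: lon ⌊0.7618/0.0833333⌋ = 9 → j; lat ⌊0.6033/0.0416667⌋ = 14 → o.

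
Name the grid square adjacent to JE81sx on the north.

JE82sa

Latitude subsquare x = 23; +1 → 24, wraps to 0 = a, carry into square.
Latitude square 1; +1 → 2.
The longitude characters are unchanged.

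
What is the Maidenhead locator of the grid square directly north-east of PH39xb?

PH49ac

Longitude subsquare x = 23; +1 → 24, wraps to 0 = a, carry into square.
Longitude square 3; +1 → 4.
Latitude subsquare b = 1; +1 → 2 = c.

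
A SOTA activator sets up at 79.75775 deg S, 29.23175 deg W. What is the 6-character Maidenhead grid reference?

HB50jf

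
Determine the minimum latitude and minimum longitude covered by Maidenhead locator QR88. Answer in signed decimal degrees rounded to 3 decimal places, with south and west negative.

88.000, 156.000

Field Q=16, R=17: +16·20° lon, +17·10° lat → SW at lon 140°, lat 80°.
Square 8, 8: +8·2° lon, +8·1° lat → SW at lon 156°, lat 88°.
latitude 88.000, longitude 156.000.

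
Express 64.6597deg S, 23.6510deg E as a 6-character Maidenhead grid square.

KC15ti

Shift to the Maidenhead origin (180°W, 90°S): lon 203.6510, lat 25.3403.
Field (20°×10°, letters A–R): lon ⌊203.6510/20⌋ = 10 → K; lat ⌊25.3403/10⌋ = 2 → C.
Square (2°×1°, digits 0–9): lon ⌊3.6510/2⌋ = 1; lat ⌊5.3403/1⌋ = 5.
Subsquare (5′×2.5′, letters a–x): lon ⌊1.6510/0.0833333⌋ = 19 → t; lat ⌊0.3403/0.0416667⌋ = 8 → i.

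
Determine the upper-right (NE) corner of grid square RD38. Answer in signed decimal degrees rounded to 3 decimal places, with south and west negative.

Field R=17, D=3: +17·20° lon, +3·10° lat → SW at lon 160°, lat -60°.
Square 3, 8: +3·2° lon, +8·1° lat → SW at lon 166°, lat -52°.
Cell spans 2° lon × 1° lat. NE corner is SW corner plus one full cell.
latitude -51.000, longitude 168.000.

-51.000, 168.000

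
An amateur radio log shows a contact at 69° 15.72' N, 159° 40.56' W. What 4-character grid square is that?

BP09

Shift to the Maidenhead origin (180°W, 90°S): lon 20.32, lat 159.26.
Field: lon ⌊20.32/20⌋ = 1 → B; lat ⌊159.26/10⌋ = 15 → P.
Square: lon ⌊0.32/2⌋ = 0; lat ⌊9.26/1⌋ = 9.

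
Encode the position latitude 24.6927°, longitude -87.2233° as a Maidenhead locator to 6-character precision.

Offset from 180°W / 90°S: lon 92.7767°, lat 114.6927°.
Field (20°×10°, letters A–R): lon ⌊92.7767/20⌋ = 4 → E; lat ⌊114.6927/10⌋ = 11 → L.
Square (2°×1°, digits 0–9): lon ⌊12.7767/2⌋ = 6; lat ⌊4.6927/1⌋ = 4.
Subsquare (5′×2.5′, letters a–x): lon ⌊0.7767/0.0833333⌋ = 9 → j; lat ⌊0.6927/0.0416667⌋ = 16 → q.

EL64jq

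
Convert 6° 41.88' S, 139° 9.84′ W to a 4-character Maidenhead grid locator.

CI03

Add 180° to longitude and 90° to latitude: 40.84, 83.30.
Field: 40.84/20 → 2 → C, 83.30/10 → 8 → I; chars CI.
Square: 0.84/2 → 0, 3.30/1 → 3; chars 03.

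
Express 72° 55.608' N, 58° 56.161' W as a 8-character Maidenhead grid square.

GQ02mw72

Shift to the Maidenhead origin (180°W, 90°S): lon 121.06398, lat 162.92680.
Field: lon ⌊121.06398/20⌋ = 6 → G; lat ⌊162.92680/10⌋ = 16 → Q.
Square: lon ⌊1.06398/2⌋ = 0; lat ⌊2.92680/1⌋ = 2.
Subsquare: lon ⌊1.06398/0.0833333⌋ = 12 → m; lat ⌊0.92680/0.0416667⌋ = 22 → w.
Extended square: lon ⌊0.06398/0.00833333⌋ = 7; lat ⌊0.01013/0.00416667⌋ = 2.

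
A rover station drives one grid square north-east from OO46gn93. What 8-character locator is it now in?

OO46hn04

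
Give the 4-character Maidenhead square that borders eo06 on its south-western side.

DO95

Longitude square 0; −1 → -1, wraps to 9, carry into field.
Longitude field E = 4; −1 → 3 = D.
Latitude square 6; −1 → 5.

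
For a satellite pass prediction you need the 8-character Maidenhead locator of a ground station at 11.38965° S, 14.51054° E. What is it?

JH78go16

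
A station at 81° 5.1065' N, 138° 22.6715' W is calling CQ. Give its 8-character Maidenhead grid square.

CR01tc40

Shift to the Maidenhead origin (180°W, 90°S): lon 41.62214, lat 171.08511.
Field: 41.62214/20 → 2 → C, 171.08511/10 → 17 → R; chars CR.
Square: 1.62214/2 → 0, 1.08511/1 → 1; chars 01.
Subsquare: 1.62214/0.0833333 → 19 → t, 0.08511/0.0416667 → 2 → c; chars tc.
Extended square: 0.03881/0.00833333 → 4, 0.00177/0.00416667 → 0; chars 40.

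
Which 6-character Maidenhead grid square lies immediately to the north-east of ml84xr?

Longitude subsquare x = 23; +1 → 24, wraps to 0 = a, carry into square.
Longitude square 8; +1 → 9.
Latitude subsquare r = 17; +1 → 18 = s.

ML94as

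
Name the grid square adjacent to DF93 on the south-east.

Longitude square 9; +1 → 10, wraps to 0, carry into field.
Longitude field D = 3; +1 → 4 = E.
Latitude square 3; −1 → 2.

EF02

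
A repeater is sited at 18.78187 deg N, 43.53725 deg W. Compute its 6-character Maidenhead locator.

GK88fs

Offset from 180°W / 90°S: lon 136.4627°, lat 108.7819°.
Field (20°×10°, letters A–R): lon ⌊136.4627/20⌋ = 6 → G; lat ⌊108.7819/10⌋ = 10 → K.
Square (2°×1°, digits 0–9): lon ⌊16.4627/2⌋ = 8; lat ⌊8.7819/1⌋ = 8.
Subsquare (5′×2.5′, letters a–x): lon ⌊0.4627/0.0833333⌋ = 5 → f; lat ⌊0.7819/0.0416667⌋ = 18 → s.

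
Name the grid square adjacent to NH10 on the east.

NH20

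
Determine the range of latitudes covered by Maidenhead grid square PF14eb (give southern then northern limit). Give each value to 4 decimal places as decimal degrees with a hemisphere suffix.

Field P=15, F=5: +15·20° lon, +5·10° lat → SW at lon 120°, lat -40°.
Square 1, 4: +1·2° lon, +4·1° lat → SW at lon 122°, lat -36°.
Subsquare e=4, b=1: +4·0.0833333° lon, +1·0.0416667° lat → SW at lon 122.333°, lat -35.9583°.
Cell spans 0.0833333° lon × 0.0416667° lat.
south 35.9583° S, north 35.9167° S.

35.9583° S, 35.9167° S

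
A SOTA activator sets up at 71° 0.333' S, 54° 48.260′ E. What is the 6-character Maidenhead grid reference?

Offset from 180°W / 90°S: lon 234.8043°, lat 18.9945°.
Field: lon ⌊234.8043/20⌋ = 11 → L; lat ⌊18.9945/10⌋ = 1 → B.
Square: lon ⌊14.8043/2⌋ = 7; lat ⌊8.9945/1⌋ = 8.
Subsquare: lon ⌊0.8043/0.0833333⌋ = 9 → j; lat ⌊0.9945/0.0416667⌋ = 23 → x.

LB78jx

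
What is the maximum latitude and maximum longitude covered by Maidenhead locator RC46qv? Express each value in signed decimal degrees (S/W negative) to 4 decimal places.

-63.0833, 169.4167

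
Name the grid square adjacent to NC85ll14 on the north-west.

NC85ll05

Longitude extended square 1; −1 → 0.
Latitude extended square 4; +1 → 5.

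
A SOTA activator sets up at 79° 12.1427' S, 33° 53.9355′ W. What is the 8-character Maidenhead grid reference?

HB30bt21

Shift to the Maidenhead origin (180°W, 90°S): lon 146.10108, lat 10.79762.
Field: lon ⌊146.10108/20⌋ = 7 → H; lat ⌊10.79762/10⌋ = 1 → B.
Square: lon ⌊6.10108/2⌋ = 3; lat ⌊0.79762/1⌋ = 0.
Subsquare: lon ⌊0.10108/0.0833333⌋ = 1 → b; lat ⌊0.79762/0.0416667⌋ = 19 → t.
Extended square: lon ⌊0.01774/0.00833333⌋ = 2; lat ⌊0.00596/0.00416667⌋ = 1.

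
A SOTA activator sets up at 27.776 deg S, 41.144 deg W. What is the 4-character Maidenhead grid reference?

GG92

Offset from 180°W / 90°S: lon 138.86°, lat 62.22°.
Field: lon ⌊138.86/20⌋ = 6 → G; lat ⌊62.22/10⌋ = 6 → G.
Square: lon ⌊18.86/2⌋ = 9; lat ⌊2.22/1⌋ = 2.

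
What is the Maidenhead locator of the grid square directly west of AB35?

AB25

Longitude square 3; −1 → 2.
The latitude characters are unchanged.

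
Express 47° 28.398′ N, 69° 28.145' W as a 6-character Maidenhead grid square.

FN57gl

Offset from 180°W / 90°S: lon 110.5309°, lat 137.4733°.
Field: 110.5309/20 → 5 → F, 137.4733/10 → 13 → N; chars FN.
Square: 10.5309/2 → 5, 7.4733/1 → 7; chars 57.
Subsquare: 0.5309/0.0833333 → 6 → g, 0.4733/0.0416667 → 11 → l; chars gl.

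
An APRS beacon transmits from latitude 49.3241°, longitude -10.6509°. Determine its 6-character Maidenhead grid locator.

Shift to the Maidenhead origin (180°W, 90°S): lon 169.3491, lat 139.3241.
Field (20°×10°, letters A–R): lon ⌊169.3491/20⌋ = 8 → I; lat ⌊139.3241/10⌋ = 13 → N.
Square (2°×1°, digits 0–9): lon ⌊9.3491/2⌋ = 4; lat ⌊9.3241/1⌋ = 9.
Subsquare (5′×2.5′, letters a–x): lon ⌊1.3491/0.0833333⌋ = 16 → q; lat ⌊0.3241/0.0416667⌋ = 7 → h.

IN49qh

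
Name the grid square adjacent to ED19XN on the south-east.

ED29am

Longitude subsquare x = 23; +1 → 24, wraps to 0 = a, carry into square.
Longitude square 1; +1 → 2.
Latitude subsquare n = 13; −1 → 12 = m.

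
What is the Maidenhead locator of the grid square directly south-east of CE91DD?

CE91ec

Longitude subsquare d = 3; +1 → 4 = e.
Latitude subsquare d = 3; −1 → 2 = c.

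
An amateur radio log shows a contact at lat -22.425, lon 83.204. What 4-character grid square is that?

NG17

Shift to the Maidenhead origin (180°W, 90°S): lon 263.20, lat 67.58.
Field (20°×10°, letters A–R): lon ⌊263.20/20⌋ = 13 → N; lat ⌊67.58/10⌋ = 6 → G.
Square (2°×1°, digits 0–9): lon ⌊3.20/2⌋ = 1; lat ⌊7.58/1⌋ = 7.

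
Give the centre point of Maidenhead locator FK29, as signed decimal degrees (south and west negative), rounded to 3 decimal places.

19.500, -75.000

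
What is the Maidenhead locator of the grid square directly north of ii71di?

II71dj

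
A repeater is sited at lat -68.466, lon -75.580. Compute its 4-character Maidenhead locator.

FC21

Offset from 180°W / 90°S: lon 104.42°, lat 21.53°.
Field (20°×10°, letters A–R): 104.42/20 → 5 → F, 21.53/10 → 2 → C; chars FC.
Square (2°×1°, digits 0–9): 4.42/2 → 2, 1.53/1 → 1; chars 21.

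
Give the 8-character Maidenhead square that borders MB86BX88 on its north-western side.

MB86bx79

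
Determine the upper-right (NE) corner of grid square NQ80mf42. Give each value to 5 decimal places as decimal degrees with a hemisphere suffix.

70.22083° N, 97.04167° E

Field N=13, Q=16: +13·20° lon, +16·10° lat → SW at lon 80°, lat 70°.
Square 8, 0: +8·2° lon, +0·1° lat → SW at lon 96°, lat 70°.
Subsquare m=12, f=5: +12·0.0833333° lon, +5·0.0416667° lat → SW at lon 97°, lat 70.2083°.
Extended square 4, 2: +4·0.00833333° lon, +2·0.00416667° lat → SW at lon 97.0333°, lat 70.2167°.
Cell spans 0.00833333° lon × 0.00416667° lat. NE corner is SW corner plus one full cell.
latitude 70.22083° N, longitude 97.04167° E.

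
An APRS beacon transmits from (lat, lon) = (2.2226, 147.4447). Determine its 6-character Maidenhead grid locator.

Offset from 180°W / 90°S: lon 327.4447°, lat 92.2226°.
Field (20°×10°, letters A–R): lon ⌊327.4447/20⌋ = 16 → Q; lat ⌊92.2226/10⌋ = 9 → J.
Square (2°×1°, digits 0–9): lon ⌊7.4447/2⌋ = 3; lat ⌊2.2226/1⌋ = 2.
Subsquare (5′×2.5′, letters a–x): lon ⌊1.4447/0.0833333⌋ = 17 → r; lat ⌊0.2226/0.0416667⌋ = 5 → f.

QJ32rf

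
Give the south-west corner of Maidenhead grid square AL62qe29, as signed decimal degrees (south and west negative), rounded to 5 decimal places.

Field A=0, L=11: +0·20° lon, +11·10° lat → SW at lon -180°, lat 20°.
Square 6, 2: +6·2° lon, +2·1° lat → SW at lon -168°, lat 22°.
Subsquare q=16, e=4: +16·0.0833333° lon, +4·0.0416667° lat → SW at lon -166.667°, lat 22.1667°.
Extended square 2, 9: +2·0.00833333° lon, +9·0.00416667° lat → SW at lon -166.65°, lat 22.2042°.
latitude 22.20417, longitude -166.65000.

22.20417, -166.65000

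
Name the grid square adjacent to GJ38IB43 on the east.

GJ38ib53

Longitude extended square 4; +1 → 5.
The latitude characters are unchanged.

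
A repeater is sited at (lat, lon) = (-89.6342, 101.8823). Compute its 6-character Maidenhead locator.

OA00wi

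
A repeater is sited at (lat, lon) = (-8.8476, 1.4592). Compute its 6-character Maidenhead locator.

JI01rd

Add 180° to longitude and 90° to latitude: 181.4592, 81.1524.
Field: 181.4592/20 → 9 → J, 81.1524/10 → 8 → I; chars JI.
Square: 1.4592/2 → 0, 1.1524/1 → 1; chars 01.
Subsquare: 1.4592/0.0833333 → 17 → r, 0.1524/0.0416667 → 3 → d; chars rd.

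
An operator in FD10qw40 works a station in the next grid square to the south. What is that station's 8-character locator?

Latitude extended square 0; −1 → -1, wraps to 9, carry into subsquare.
Latitude subsquare w = 22; −1 → 21 = v.
The longitude characters are unchanged.

FD10qv49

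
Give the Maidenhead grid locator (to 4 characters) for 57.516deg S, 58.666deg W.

Shift to the Maidenhead origin (180°W, 90°S): lon 121.33, lat 32.48.
Field (20°×10°, letters A–R): 121.33/20 → 6 → G, 32.48/10 → 3 → D; chars GD.
Square (2°×1°, digits 0–9): 1.33/2 → 0, 2.48/1 → 2; chars 02.

GD02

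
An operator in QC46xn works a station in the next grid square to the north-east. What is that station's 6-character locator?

Longitude subsquare x = 23; +1 → 24, wraps to 0 = a, carry into square.
Longitude square 4; +1 → 5.
Latitude subsquare n = 13; +1 → 14 = o.

QC56ao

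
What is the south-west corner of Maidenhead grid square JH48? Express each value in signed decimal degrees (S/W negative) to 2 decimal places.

-12.00, 8.00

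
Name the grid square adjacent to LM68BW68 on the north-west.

LM68bw59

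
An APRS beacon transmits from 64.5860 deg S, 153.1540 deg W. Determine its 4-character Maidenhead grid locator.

BC35

Offset from 180°W / 90°S: lon 26.85°, lat 25.41°.
Field: 26.85/20 → 1 → B, 25.41/10 → 2 → C; chars BC.
Square: 6.85/2 → 3, 5.41/1 → 5; chars 35.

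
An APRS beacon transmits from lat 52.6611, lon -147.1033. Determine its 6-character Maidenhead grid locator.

Add 180° to longitude and 90° to latitude: 32.8967, 142.6611.
Field: 32.8967/20 → 1 → B, 142.6611/10 → 14 → O; chars BO.
Square: 12.8967/2 → 6, 2.6611/1 → 2; chars 62.
Subsquare: 0.8967/0.0833333 → 10 → k, 0.6611/0.0416667 → 15 → p; chars kp.

BO62kp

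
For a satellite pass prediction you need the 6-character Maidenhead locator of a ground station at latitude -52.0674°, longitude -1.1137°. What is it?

ID97kw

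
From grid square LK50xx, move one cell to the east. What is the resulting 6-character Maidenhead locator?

LK60ax

Longitude subsquare x = 23; +1 → 24, wraps to 0 = a, carry into square.
Longitude square 5; +1 → 6.
The latitude characters are unchanged.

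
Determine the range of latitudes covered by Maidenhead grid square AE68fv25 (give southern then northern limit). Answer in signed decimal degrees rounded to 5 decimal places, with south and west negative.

-41.10417, -41.10000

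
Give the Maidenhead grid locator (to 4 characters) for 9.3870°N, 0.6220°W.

Offset from 180°W / 90°S: lon 179.38°, lat 99.39°.
Field (20°×10°, letters A–R): 179.38/20 → 8 → I, 99.39/10 → 9 → J; chars IJ.
Square (2°×1°, digits 0–9): 19.38/2 → 9, 9.39/1 → 9; chars 99.

IJ99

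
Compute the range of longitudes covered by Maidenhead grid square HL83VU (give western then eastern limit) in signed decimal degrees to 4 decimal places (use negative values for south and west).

-22.2500, -22.1667

Field H=7, L=11: +7·20° lon, +11·10° lat → SW at lon -40°, lat 20°.
Square 8, 3: +8·2° lon, +3·1° lat → SW at lon -24°, lat 23°.
Subsquare v=21, u=20: +21·0.0833333° lon, +20·0.0416667° lat → SW at lon -22.25°, lat 23.8333°.
Cell spans 0.0833333° lon × 0.0416667° lat.
west -22.2500, east -22.1667.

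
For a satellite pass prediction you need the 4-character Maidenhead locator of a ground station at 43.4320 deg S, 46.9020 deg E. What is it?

Offset from 180°W / 90°S: lon 226.90°, lat 46.57°.
Field: 226.90/20 → 11 → L, 46.57/10 → 4 → E; chars LE.
Square: 6.90/2 → 3, 6.57/1 → 6; chars 36.

LE36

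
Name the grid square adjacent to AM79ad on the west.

Longitude subsquare a = 0; −1 → -1, wraps to 23 = x, carry into square.
Longitude square 7; −1 → 6.
The latitude characters are unchanged.

AM69xd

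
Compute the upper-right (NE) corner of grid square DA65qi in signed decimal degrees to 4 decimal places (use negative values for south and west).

-84.6250, -106.5833

Field D=3, A=0: +3·20° lon, +0·10° lat → SW at lon -120°, lat -90°.
Square 6, 5: +6·2° lon, +5·1° lat → SW at lon -108°, lat -85°.
Subsquare q=16, i=8: +16·0.0833333° lon, +8·0.0416667° lat → SW at lon -106.667°, lat -84.6667°.
Cell spans 0.0833333° lon × 0.0416667° lat. NE corner is SW corner plus one full cell.
latitude -84.6250, longitude -106.5833.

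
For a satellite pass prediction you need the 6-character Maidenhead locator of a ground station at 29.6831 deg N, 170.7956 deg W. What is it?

AL49oq

Offset from 180°W / 90°S: lon 9.2044°, lat 119.6831°.
Field (20°×10°, letters A–R): lon ⌊9.2044/20⌋ = 0 → A; lat ⌊119.6831/10⌋ = 11 → L.
Square (2°×1°, digits 0–9): lon ⌊9.2044/2⌋ = 4; lat ⌊9.6831/1⌋ = 9.
Subsquare (5′×2.5′, letters a–x): lon ⌊1.2044/0.0833333⌋ = 14 → o; lat ⌊0.6831/0.0416667⌋ = 16 → q.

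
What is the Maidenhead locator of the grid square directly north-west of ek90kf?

Longitude subsquare k = 10; −1 → 9 = j.
Latitude subsquare f = 5; +1 → 6 = g.

EK90jg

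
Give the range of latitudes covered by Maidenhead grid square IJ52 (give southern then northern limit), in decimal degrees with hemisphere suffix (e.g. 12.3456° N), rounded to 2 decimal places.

2.00° N, 3.00° N

Field I=8, J=9: +8·20° lon, +9·10° lat → SW at lon -20°, lat 0°.
Square 5, 2: +5·2° lon, +2·1° lat → SW at lon -10°, lat 2°.
Cell spans 2° lon × 1° lat.
south 2.00° N, north 3.00° N.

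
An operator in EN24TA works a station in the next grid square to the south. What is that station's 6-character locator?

EN23tx

Latitude subsquare a = 0; −1 → -1, wraps to 23 = x, carry into square.
Latitude square 4; −1 → 3.
The longitude characters are unchanged.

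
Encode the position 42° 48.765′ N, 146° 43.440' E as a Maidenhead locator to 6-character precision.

QN32it

Offset from 180°W / 90°S: lon 326.7240°, lat 132.8127°.
Field (20°×10°, letters A–R): 326.7240/20 → 16 → Q, 132.8127/10 → 13 → N; chars QN.
Square (2°×1°, digits 0–9): 6.7240/2 → 3, 2.8127/1 → 2; chars 32.
Subsquare (5′×2.5′, letters a–x): 0.7240/0.0833333 → 8 → i, 0.8127/0.0416667 → 19 → t; chars it.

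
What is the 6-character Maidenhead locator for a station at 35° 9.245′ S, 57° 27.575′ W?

GF14gu

Add 180° to longitude and 90° to latitude: 122.5404, 54.8459.
Field: 122.5404/20 → 6 → G, 54.8459/10 → 5 → F; chars GF.
Square: 2.5404/2 → 1, 4.8459/1 → 4; chars 14.
Subsquare: 0.5404/0.0833333 → 6 → g, 0.8459/0.0416667 → 20 → u; chars gu.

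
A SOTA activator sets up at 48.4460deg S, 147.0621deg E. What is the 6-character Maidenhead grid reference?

QE31mn

Shift to the Maidenhead origin (180°W, 90°S): lon 327.0621, lat 41.5540.
Field (20°×10°, letters A–R): 327.0621/20 → 16 → Q, 41.5540/10 → 4 → E; chars QE.
Square (2°×1°, digits 0–9): 7.0621/2 → 3, 1.5540/1 → 1; chars 31.
Subsquare (5′×2.5′, letters a–x): 1.0621/0.0833333 → 12 → m, 0.5540/0.0416667 → 13 → n; chars mn.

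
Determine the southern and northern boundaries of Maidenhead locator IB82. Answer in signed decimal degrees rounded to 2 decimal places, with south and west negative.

-78.00, -77.00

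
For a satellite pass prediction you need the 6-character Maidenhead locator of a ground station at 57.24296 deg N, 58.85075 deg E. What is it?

LO97kf

Shift to the Maidenhead origin (180°W, 90°S): lon 238.8508, lat 147.2430.
Field (20°×10°, letters A–R): lon ⌊238.8508/20⌋ = 11 → L; lat ⌊147.2430/10⌋ = 14 → O.
Square (2°×1°, digits 0–9): lon ⌊18.8508/2⌋ = 9; lat ⌊7.2430/1⌋ = 7.
Subsquare (5′×2.5′, letters a–x): lon ⌊0.8508/0.0833333⌋ = 10 → k; lat ⌊0.2430/0.0416667⌋ = 5 → f.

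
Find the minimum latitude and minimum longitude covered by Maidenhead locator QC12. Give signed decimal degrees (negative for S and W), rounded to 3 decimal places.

-68.000, 142.000

Field Q=16, C=2: +16·20° lon, +2·10° lat → SW at lon 140°, lat -70°.
Square 1, 2: +1·2° lon, +2·1° lat → SW at lon 142°, lat -68°.
latitude -68.000, longitude 142.000.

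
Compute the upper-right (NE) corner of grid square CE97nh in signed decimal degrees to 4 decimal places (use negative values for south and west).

Field C=2, E=4: +2·20° lon, +4·10° lat → SW at lon -140°, lat -50°.
Square 9, 7: +9·2° lon, +7·1° lat → SW at lon -122°, lat -43°.
Subsquare n=13, h=7: +13·0.0833333° lon, +7·0.0416667° lat → SW at lon -120.917°, lat -42.7083°.
Cell spans 0.0833333° lon × 0.0416667° lat. NE corner is SW corner plus one full cell.
latitude -42.6667, longitude -120.8333.

-42.6667, -120.8333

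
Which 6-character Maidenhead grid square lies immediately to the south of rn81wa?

RN80wx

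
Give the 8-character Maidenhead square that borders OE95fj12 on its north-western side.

Longitude extended square 1; −1 → 0.
Latitude extended square 2; +1 → 3.

OE95fj03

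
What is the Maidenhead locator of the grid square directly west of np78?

NP68

Longitude square 7; −1 → 6.
The latitude characters are unchanged.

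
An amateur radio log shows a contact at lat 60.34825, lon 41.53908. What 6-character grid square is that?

LP00si

Add 180° to longitude and 90° to latitude: 221.5391, 150.3483.
Field: 221.5391/20 → 11 → L, 150.3483/10 → 15 → P; chars LP.
Square: 1.5391/2 → 0, 0.3483/1 → 0; chars 00.
Subsquare: 1.5391/0.0833333 → 18 → s, 0.3483/0.0416667 → 8 → i; chars si.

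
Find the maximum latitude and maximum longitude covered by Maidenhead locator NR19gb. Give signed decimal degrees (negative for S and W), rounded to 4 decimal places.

89.0833, 82.5833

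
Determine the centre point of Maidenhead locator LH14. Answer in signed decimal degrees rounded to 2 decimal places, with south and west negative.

-15.50, 43.00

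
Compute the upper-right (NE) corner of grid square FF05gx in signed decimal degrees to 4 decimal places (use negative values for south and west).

-34.0000, -79.4167

Field F=5, F=5: +5·20° lon, +5·10° lat → SW at lon -80°, lat -40°.
Square 0, 5: +0·2° lon, +5·1° lat → SW at lon -80°, lat -35°.
Subsquare g=6, x=23: +6·0.0833333° lon, +23·0.0416667° lat → SW at lon -79.5°, lat -34.0417°.
Cell spans 0.0833333° lon × 0.0416667° lat. NE corner is SW corner plus one full cell.
latitude -34.0000, longitude -79.4167.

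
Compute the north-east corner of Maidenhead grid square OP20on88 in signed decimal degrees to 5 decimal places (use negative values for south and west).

Field O=14, P=15: +14·20° lon, +15·10° lat → SW at lon 100°, lat 60°.
Square 2, 0: +2·2° lon, +0·1° lat → SW at lon 104°, lat 60°.
Subsquare o=14, n=13: +14·0.0833333° lon, +13·0.0416667° lat → SW at lon 105.167°, lat 60.5417°.
Extended square 8, 8: +8·0.00833333° lon, +8·0.00416667° lat → SW at lon 105.233°, lat 60.575°.
Cell spans 0.00833333° lon × 0.00416667° lat. NE corner is SW corner plus one full cell.
latitude 60.57917, longitude 105.24167.

60.57917, 105.24167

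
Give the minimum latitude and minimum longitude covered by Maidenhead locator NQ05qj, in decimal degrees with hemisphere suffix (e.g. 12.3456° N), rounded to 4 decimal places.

75.3750° N, 81.3333° E

Field N=13, Q=16: +13·20° lon, +16·10° lat → SW at lon 80°, lat 70°.
Square 0, 5: +0·2° lon, +5·1° lat → SW at lon 80°, lat 75°.
Subsquare q=16, j=9: +16·0.0833333° lon, +9·0.0416667° lat → SW at lon 81.3333°, lat 75.375°.
latitude 75.3750° N, longitude 81.3333° E.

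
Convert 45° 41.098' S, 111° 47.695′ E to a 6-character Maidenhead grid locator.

OE54vh

Add 180° to longitude and 90° to latitude: 291.7949, 44.3150.
Field: lon ⌊291.7949/20⌋ = 14 → O; lat ⌊44.3150/10⌋ = 4 → E.
Square: lon ⌊11.7949/2⌋ = 5; lat ⌊4.3150/1⌋ = 4.
Subsquare: lon ⌊1.7949/0.0833333⌋ = 21 → v; lat ⌊0.3150/0.0416667⌋ = 7 → h.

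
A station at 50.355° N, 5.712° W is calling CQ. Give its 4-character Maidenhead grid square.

Offset from 180°W / 90°S: lon 174.29°, lat 140.35°.
Field: 174.29/20 → 8 → I, 140.35/10 → 14 → O; chars IO.
Square: 14.29/2 → 7, 0.35/1 → 0; chars 70.

IO70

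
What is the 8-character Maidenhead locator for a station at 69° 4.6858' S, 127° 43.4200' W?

Shift to the Maidenhead origin (180°W, 90°S): lon 52.27633, lat 20.92190.
Field: lon ⌊52.27633/20⌋ = 2 → C; lat ⌊20.92190/10⌋ = 2 → C.
Square: lon ⌊12.27633/2⌋ = 6; lat ⌊0.92190/1⌋ = 0.
Subsquare: lon ⌊0.27633/0.0833333⌋ = 3 → d; lat ⌊0.92190/0.0416667⌋ = 22 → w.
Extended square: lon ⌊0.02633/0.00833333⌋ = 3; lat ⌊0.00524/0.00416667⌋ = 1.

CC60dw31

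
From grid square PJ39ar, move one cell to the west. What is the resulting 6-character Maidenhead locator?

Longitude subsquare a = 0; −1 → -1, wraps to 23 = x, carry into square.
Longitude square 3; −1 → 2.
The latitude characters are unchanged.

PJ29xr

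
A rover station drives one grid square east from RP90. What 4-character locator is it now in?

AP00

Longitude square 9; +1 → 10, wraps to 0, carry into field.
Longitude field R = 17; +1 → 18, wraps to 0 = A, wrapping around the antimeridian.
The latitude characters are unchanged.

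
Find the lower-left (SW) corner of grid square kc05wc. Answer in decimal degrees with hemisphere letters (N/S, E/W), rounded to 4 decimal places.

Field K=10, C=2: +10·20° lon, +2·10° lat → SW at lon 20°, lat -70°.
Square 0, 5: +0·2° lon, +5·1° lat → SW at lon 20°, lat -65°.
Subsquare w=22, c=2: +22·0.0833333° lon, +2·0.0416667° lat → SW at lon 21.8333°, lat -64.9167°.
latitude 64.9167° S, longitude 21.8333° E.

64.9167° S, 21.8333° E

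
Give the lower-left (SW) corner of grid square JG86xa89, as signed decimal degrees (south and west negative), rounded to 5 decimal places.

Field J=9, G=6: +9·20° lon, +6·10° lat → SW at lon 0°, lat -30°.
Square 8, 6: +8·2° lon, +6·1° lat → SW at lon 16°, lat -24°.
Subsquare x=23, a=0: +23·0.0833333° lon, +0·0.0416667° lat → SW at lon 17.9167°, lat -24°.
Extended square 8, 9: +8·0.00833333° lon, +9·0.00416667° lat → SW at lon 17.9833°, lat -23.9625°.
latitude -23.96250, longitude 17.98333.

-23.96250, 17.98333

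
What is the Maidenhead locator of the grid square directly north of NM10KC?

NM10kd

Latitude subsquare c = 2; +1 → 3 = d.
The longitude characters are unchanged.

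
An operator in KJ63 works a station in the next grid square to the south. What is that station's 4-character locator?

KJ62

Latitude square 3; −1 → 2.
The longitude characters are unchanged.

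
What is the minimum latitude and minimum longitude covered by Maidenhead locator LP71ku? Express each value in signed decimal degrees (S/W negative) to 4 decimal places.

61.8333, 54.8333

Field L=11, P=15: +11·20° lon, +15·10° lat → SW at lon 40°, lat 60°.
Square 7, 1: +7·2° lon, +1·1° lat → SW at lon 54°, lat 61°.
Subsquare k=10, u=20: +10·0.0833333° lon, +20·0.0416667° lat → SW at lon 54.8333°, lat 61.8333°.
latitude 61.8333, longitude 54.8333.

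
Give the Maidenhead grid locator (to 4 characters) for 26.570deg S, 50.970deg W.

GG43

Offset from 180°W / 90°S: lon 129.03°, lat 63.43°.
Field (20°×10°, letters A–R): lon ⌊129.03/20⌋ = 6 → G; lat ⌊63.43/10⌋ = 6 → G.
Square (2°×1°, digits 0–9): lon ⌊9.03/2⌋ = 4; lat ⌊3.43/1⌋ = 3.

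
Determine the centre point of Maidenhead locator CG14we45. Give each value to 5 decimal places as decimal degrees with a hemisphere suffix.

25.81042° S, 136.12917° W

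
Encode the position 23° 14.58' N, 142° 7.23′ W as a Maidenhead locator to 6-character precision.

BL83wf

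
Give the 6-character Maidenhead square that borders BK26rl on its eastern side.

BK26sl

Longitude subsquare r = 17; +1 → 18 = s.
The latitude characters are unchanged.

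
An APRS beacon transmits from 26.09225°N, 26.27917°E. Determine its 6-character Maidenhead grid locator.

KL36dc

Shift to the Maidenhead origin (180°W, 90°S): lon 206.2792, lat 116.0923.
Field: lon ⌊206.2792/20⌋ = 10 → K; lat ⌊116.0923/10⌋ = 11 → L.
Square: lon ⌊6.2792/2⌋ = 3; lat ⌊6.0923/1⌋ = 6.
Subsquare: lon ⌊0.2792/0.0833333⌋ = 3 → d; lat ⌊0.0923/0.0416667⌋ = 2 → c.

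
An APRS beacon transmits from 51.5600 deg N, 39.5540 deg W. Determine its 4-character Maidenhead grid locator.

Add 180° to longitude and 90° to latitude: 140.45, 141.56.
Field: 140.45/20 → 7 → H, 141.56/10 → 14 → O; chars HO.
Square: 0.45/2 → 0, 1.56/1 → 1; chars 01.

HO01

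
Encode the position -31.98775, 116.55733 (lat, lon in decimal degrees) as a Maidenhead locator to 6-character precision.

OF88ga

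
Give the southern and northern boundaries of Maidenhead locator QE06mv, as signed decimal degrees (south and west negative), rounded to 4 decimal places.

-43.1250, -43.0833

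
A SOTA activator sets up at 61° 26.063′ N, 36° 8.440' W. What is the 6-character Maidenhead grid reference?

Add 180° to longitude and 90° to latitude: 143.8593, 151.4344.
Field: lon ⌊143.8593/20⌋ = 7 → H; lat ⌊151.4344/10⌋ = 15 → P.
Square: lon ⌊3.8593/2⌋ = 1; lat ⌊1.4344/1⌋ = 1.
Subsquare: lon ⌊1.8593/0.0833333⌋ = 22 → w; lat ⌊0.4344/0.0416667⌋ = 10 → k.

HP11wk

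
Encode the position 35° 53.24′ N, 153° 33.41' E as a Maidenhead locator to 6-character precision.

Offset from 180°W / 90°S: lon 333.5568°, lat 125.8873°.
Field: 333.5568/20 → 16 → Q, 125.8873/10 → 12 → M; chars QM.
Square: 13.5568/2 → 6, 5.8873/1 → 5; chars 65.
Subsquare: 1.5568/0.0833333 → 18 → s, 0.8873/0.0416667 → 21 → v; chars sv.

QM65sv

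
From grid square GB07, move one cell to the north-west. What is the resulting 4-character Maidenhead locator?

Longitude square 0; −1 → -1, wraps to 9, carry into field.
Longitude field G = 6; −1 → 5 = F.
Latitude square 7; +1 → 8.

FB98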